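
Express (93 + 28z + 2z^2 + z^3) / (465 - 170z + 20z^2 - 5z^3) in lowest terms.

Euclidean algorithm in ℚ[z]:
  z^3 + 2z^2 + 28z + 93 = (-1/5)(-5z^3 + 20z^2 - 170z + 465) + (6z^2 - 6z + 186)
  -5z^3 + 20z^2 - 170z + 465 = (-(5/6)z + 5/2)(6z^2 - 6z + 186) + (0)
Last nonzero remainder: 6z^2 - 6z + 186. Dividing through by 6 gives the monic gcd z^2 - z + 31.
Cancel z^2 - z + 31 from numerator and denominator to get the reduced form.

(-3 - z)/(-15 + 5z)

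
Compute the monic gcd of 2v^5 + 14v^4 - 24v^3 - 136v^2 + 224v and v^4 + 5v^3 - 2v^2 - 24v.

v^3 + 2v^2 - 8v

Repeated division with remainder:
  2v^5 + 14v^4 - 24v^3 - 136v^2 + 224v = (2v + 4)(v^4 + 5v^3 - 2v^2 - 24v) + (-40v^3 - 80v^2 + 320v)
  v^4 + 5v^3 - 2v^2 - 24v = (-(1/40)v - 3/40)(-40v^3 - 80v^2 + 320v) + (0)
Last nonzero remainder: -40v^3 - 80v^2 + 320v. Dividing through by -40 gives the monic gcd v^3 + 2v^2 - 8v.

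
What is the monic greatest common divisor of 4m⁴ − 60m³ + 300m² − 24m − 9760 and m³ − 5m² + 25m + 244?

m³ − 5m² + 25m + 244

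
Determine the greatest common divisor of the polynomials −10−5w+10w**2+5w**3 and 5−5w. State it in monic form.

−1+w

By polynomial division,
  5w**3+10w**2−5w−10 = (−w**2−3w−2)(−5w+5) + (0)
Last nonzero remainder: −5w+5. Dividing through by −5 gives the monic gcd w−1.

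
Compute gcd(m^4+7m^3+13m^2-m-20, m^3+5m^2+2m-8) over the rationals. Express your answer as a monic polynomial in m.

Apply the Euclidean algorithm:
  m^4+7m^3+13m^2-m-20 = (m+2)(m^3+5m^2+2m-8) + (m^2+3m-4)
  m^3+5m^2+2m-8 = (m+2)(m^2+3m-4) + (0)
The last nonzero remainder m^2+3m-4 is already monic.

m^2+3m-4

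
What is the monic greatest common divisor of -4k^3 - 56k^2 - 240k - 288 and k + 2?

k + 2

Apply the Euclidean algorithm:
  -4k^3 - 56k^2 - 240k - 288 = (-4k^2 - 48k - 144)(k + 2) + (0)
The last nonzero remainder k + 2 is already monic.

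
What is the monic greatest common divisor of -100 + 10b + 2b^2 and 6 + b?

Apply the Euclidean algorithm:
  2b^2 + 10b - 100 = (2b - 2)(b + 6) + (-88)
  b + 6 = (-(1/88)b - 3/44)(-88) + (0)
The last nonzero remainder is the constant -88, so the polynomials are coprime and gcd = 1.

1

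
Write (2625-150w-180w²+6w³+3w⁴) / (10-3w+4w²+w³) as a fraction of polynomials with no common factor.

Euclidean algorithm in ℚ[w]:
  3w⁴+6w³-180w²-150w+2625 = (3w-6)(w³+4w²-3w+10) + (-147w²-198w+2685)
  w³+4w²-3w+10 = (-(1/147)w-130/7203)(-147w²-198w+2685) + ((28072/2401)w+140360/2401)
  -147w²-198w+2685 = (-(352947/28072)w+1289337/28072)((28072/2401)w+140360/2401) + (0)
Last nonzero remainder: (28072/2401)w+140360/2401. Dividing through by 28072/2401 gives the monic gcd w+5.
Cancel w+5 from numerator and denominator to get the reduced form.

(525-135w-9w²+3w³)/(2-w+w²)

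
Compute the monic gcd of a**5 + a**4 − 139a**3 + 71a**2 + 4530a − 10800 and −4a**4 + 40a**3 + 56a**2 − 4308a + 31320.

By polynomial division,
  a**5 + a**4 − 139a**3 + 71a**2 + 4530a − 10800 = (−(1/4)a − 11/4)(−4a**4 + 40a**3 + 56a**2 − 4308a + 31320) + (−15a**3 − 852a**2 + 513a + 75330)
  −4a**4 + 40a**3 + 56a**2 − 4308a + 31320 = ((4/15)a − 1336/75)(−15a**3 − 852a**2 + 513a + 75330) + (−(381444/25)a**2 − (381444/25)a + 6865992/5)
  −15a**3 − 852a**2 + 513a + 75330 = ((125/127148)a + 6975/127148)(−(381444/25)a**2 − (381444/25)a + 6865992/5) + (0)
Last nonzero remainder: −(381444/25)a**2 − (381444/25)a + 6865992/5. Dividing through by −381444/25 gives the monic gcd a**2 + a − 90.

a**2 + a − 90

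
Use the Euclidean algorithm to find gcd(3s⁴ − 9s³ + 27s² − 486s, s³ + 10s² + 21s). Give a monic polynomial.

s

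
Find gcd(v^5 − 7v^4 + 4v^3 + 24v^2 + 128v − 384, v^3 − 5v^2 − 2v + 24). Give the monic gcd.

Euclidean algorithm in ℚ[v]:
  v^5 − 7v^4 + 4v^3 + 24v^2 + 128v − 384 = (v^2 − 2v − 4)(v^3 − 5v^2 − 2v + 24) + (−24v^2 + 168v − 288)
  v^3 − 5v^2 − 2v + 24 = (−(1/24)v − 1/12)(−24v^2 + 168v − 288) + (0)
Last nonzero remainder: −24v^2 + 168v − 288. Dividing through by −24 gives the monic gcd v^2 − 7v + 12.

v^2 − 7v + 12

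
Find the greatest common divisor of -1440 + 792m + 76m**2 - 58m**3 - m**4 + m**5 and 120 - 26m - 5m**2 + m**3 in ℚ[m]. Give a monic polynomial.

120 - 26m - 5m**2 + m**3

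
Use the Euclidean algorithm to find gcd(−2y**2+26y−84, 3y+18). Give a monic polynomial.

1

Apply the Euclidean algorithm:
  −2y**2+26y−84 = (−(2/3)y+38/3)(3y+18) + (−312)
  3y+18 = (−(1/104)y−3/52)(−312) + (0)
The last nonzero remainder is the constant −312, so the polynomials are coprime and gcd = 1.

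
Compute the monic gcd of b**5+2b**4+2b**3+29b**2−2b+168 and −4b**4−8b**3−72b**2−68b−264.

b**2+b+6

By polynomial division,
  b**5+2b**4+2b**3+29b**2−2b+168 = (−(1/4)b)(−4b**4−8b**3−72b**2−68b−264) + (−16b**3+12b**2−68b+168)
  −4b**4−8b**3−72b**2−68b−264 = ((1/4)b+11/16)(−16b**3+12b**2−68b+168) + (−(253/4)b**2−(253/4)b−759/2)
  −16b**3+12b**2−68b+168 = ((64/253)b−112/253)(−(253/4)b**2−(253/4)b−759/2) + (0)
Last nonzero remainder: −(253/4)b**2−(253/4)b−759/2. Dividing through by −253/4 gives the monic gcd b**2+b+6.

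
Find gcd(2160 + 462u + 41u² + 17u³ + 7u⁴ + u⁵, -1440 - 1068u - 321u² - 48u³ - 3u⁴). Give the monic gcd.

120 + 59u + 12u² + u³

Repeated division with remainder:
  u⁵ + 7u⁴ + 17u³ + 41u² + 462u + 2160 = (-(1/3)u + 3)(-3u⁴ - 48u³ - 321u² - 1068u - 1440) + (54u³ + 648u² + 3186u + 6480)
  -3u⁴ - 48u³ - 321u² - 1068u - 1440 = (-(1/18)u - 2/9)(54u³ + 648u² + 3186u + 6480) + (0)
Last nonzero remainder: 54u³ + 648u² + 3186u + 6480. Dividing through by 54 gives the monic gcd u³ + 12u² + 59u + 120.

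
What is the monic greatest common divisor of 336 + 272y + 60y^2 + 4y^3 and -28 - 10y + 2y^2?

2 + y

Repeated division with remainder:
  4y^3 + 60y^2 + 272y + 336 = (2y + 40)(2y^2 - 10y - 28) + (728y + 1456)
  2y^2 - 10y - 28 = ((1/364)y - 1/52)(728y + 1456) + (0)
Last nonzero remainder: 728y + 1456. Dividing through by 728 gives the monic gcd y + 2.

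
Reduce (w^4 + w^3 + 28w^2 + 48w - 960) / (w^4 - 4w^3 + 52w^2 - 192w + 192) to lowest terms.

Euclidean algorithm in ℚ[w]:
  w^4 + w^3 + 28w^2 + 48w - 960 = (w^4 - 4w^3 + 52w^2 - 192w + 192) + (5w^3 - 24w^2 + 240w - 1152)
  w^4 - 4w^3 + 52w^2 - 192w + 192 = ((1/5)w + 4/25)(5w^3 - 24w^2 + 240w - 1152) + ((196/25)w^2 + 9408/25)
  5w^3 - 24w^2 + 240w - 1152 = ((125/196)w - 150/49)((196/25)w^2 + 9408/25) + (0)
Last nonzero remainder: (196/25)w^2 + 9408/25. Dividing through by 196/25 gives the monic gcd w^2 + 48.
Cancel w^2 + 48 from numerator and denominator to get the reduced form.

(w^2 + w - 20)/(w^2 - 4w + 4)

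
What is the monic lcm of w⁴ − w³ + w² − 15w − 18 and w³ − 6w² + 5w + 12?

w⁵ − 5w⁴ + 5w³ − 19w² + 42w + 72

Euclidean algorithm in ℚ[w]:
  w⁴ − w³ + w² − 15w − 18 = (w + 5)(w³ − 6w² + 5w + 12) + (26w² − 52w − 78)
  w³ − 6w² + 5w + 12 = ((1/26)w − 2/13)(26w² − 52w − 78) + (0)
Last nonzero remainder: 26w² − 52w − 78. Dividing through by 26 gives the monic gcd w² − 2w − 3.
Then lcm(f, g) = f·g / gcd(f, g); expanding and making the result monic gives the answer.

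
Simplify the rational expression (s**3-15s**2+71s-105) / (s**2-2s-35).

Repeated division with remainder:
  s**3-15s**2+71s-105 = (s-13)(s**2-2s-35) + (80s-560)
  s**2-2s-35 = ((1/80)s+1/16)(80s-560) + (0)
Last nonzero remainder: 80s-560. Dividing through by 80 gives the monic gcd s-7.
Cancel s-7 from numerator and denominator to get the reduced form.

(s**2-8s+15)/(s+5)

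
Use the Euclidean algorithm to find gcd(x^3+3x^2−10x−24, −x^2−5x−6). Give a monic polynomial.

Apply the Euclidean algorithm:
  x^3+3x^2−10x−24 = (−x+2)(−x^2−5x−6) + (−6x−12)
  −x^2−5x−6 = ((1/6)x+1/2)(−6x−12) + (0)
Last nonzero remainder: −6x−12. Dividing through by −6 gives the monic gcd x+2.

x+2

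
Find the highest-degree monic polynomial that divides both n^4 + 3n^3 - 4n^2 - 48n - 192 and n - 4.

Apply the Euclidean algorithm:
  n^4 + 3n^3 - 4n^2 - 48n - 192 = (n^3 + 7n^2 + 24n + 48)(n - 4) + (0)
The last nonzero remainder n - 4 is already monic.

n - 4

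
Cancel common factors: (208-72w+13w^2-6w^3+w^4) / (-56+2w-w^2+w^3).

(-52+5w-2w^2+w^3)/(14+3w+w^2)

By polynomial division,
  w^4-6w^3+13w^2-72w+208 = (w-5)(w^3-w^2+2w-56) + (6w^2-6w-72)
  w^3-w^2+2w-56 = ((1/6)w)(6w^2-6w-72) + (14w-56)
  6w^2-6w-72 = ((3/7)w+9/7)(14w-56) + (0)
Last nonzero remainder: 14w-56. Dividing through by 14 gives the monic gcd w-4.
Cancel w-4 from numerator and denominator to get the reduced form.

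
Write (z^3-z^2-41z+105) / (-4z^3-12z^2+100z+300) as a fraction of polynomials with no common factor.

Euclidean algorithm in ℚ[z]:
  z^3-z^2-41z+105 = (-1/4)(-4z^3-12z^2+100z+300) + (-4z^2-16z+180)
  -4z^3-12z^2+100z+300 = (z-1)(-4z^2-16z+180) + (-96z+480)
  -4z^2-16z+180 = ((1/24)z+3/8)(-96z+480) + (0)
Last nonzero remainder: -96z+480. Dividing through by -96 gives the monic gcd z-5.
Cancel z-5 from numerator and denominator to get the reduced form.

(-z^2-4z+21)/(4z^2+32z+60)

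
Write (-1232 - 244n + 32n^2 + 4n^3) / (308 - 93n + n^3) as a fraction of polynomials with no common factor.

(16 + 4n)/(-4 + n)

Apply the Euclidean algorithm:
  4n^3 + 32n^2 - 244n - 1232 = (4)(n^3 - 93n + 308) + (32n^2 + 128n - 2464)
  n^3 - 93n + 308 = ((1/32)n - 1/8)(32n^2 + 128n - 2464) + (0)
Last nonzero remainder: 32n^2 + 128n - 2464. Dividing through by 32 gives the monic gcd n^2 + 4n - 77.
Cancel n^2 + 4n - 77 from numerator and denominator to get the reduced form.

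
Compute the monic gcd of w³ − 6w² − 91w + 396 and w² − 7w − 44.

w − 11

Euclidean algorithm in ℚ[w]:
  w³ − 6w² − 91w + 396 = (w + 1)(w² − 7w − 44) + (−40w + 440)
  w² − 7w − 44 = (−(1/40)w − 1/10)(−40w + 440) + (0)
Last nonzero remainder: −40w + 440. Dividing through by −40 gives the monic gcd w − 11.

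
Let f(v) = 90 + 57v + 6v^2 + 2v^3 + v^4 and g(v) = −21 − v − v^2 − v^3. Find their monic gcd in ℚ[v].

3 + v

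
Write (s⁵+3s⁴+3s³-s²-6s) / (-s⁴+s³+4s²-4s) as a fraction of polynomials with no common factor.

(-s²-2s-3)/(s-2)

Apply the Euclidean algorithm:
  s⁵+3s⁴+3s³-s²-6s = (-s-4)(-s⁴+s³+4s²-4s) + (11s³+11s²-22s)
  -s⁴+s³+4s²-4s = (-(1/11)s+2/11)(11s³+11s²-22s) + (0)
Last nonzero remainder: 11s³+11s²-22s. Dividing through by 11 gives the monic gcd s³+s²-2s.
Cancel s³+s²-2s from numerator and denominator to get the reduced form.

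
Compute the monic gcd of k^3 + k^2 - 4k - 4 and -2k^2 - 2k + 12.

Apply the Euclidean algorithm:
  k^3 + k^2 - 4k - 4 = (-(1/2)k)(-2k^2 - 2k + 12) + (2k - 4)
  -2k^2 - 2k + 12 = (-k - 3)(2k - 4) + (0)
Last nonzero remainder: 2k - 4. Dividing through by 2 gives the monic gcd k - 2.

k - 2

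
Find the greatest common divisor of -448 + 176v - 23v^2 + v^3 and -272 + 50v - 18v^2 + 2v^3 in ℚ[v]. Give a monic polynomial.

-8 + v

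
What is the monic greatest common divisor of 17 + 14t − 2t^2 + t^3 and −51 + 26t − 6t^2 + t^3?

17 − 3t + t^2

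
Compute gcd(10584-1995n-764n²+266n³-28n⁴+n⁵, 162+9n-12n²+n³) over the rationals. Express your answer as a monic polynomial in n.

By polynomial division,
  n⁵-28n⁴+266n³-764n²-1995n+10584 = (n²-16n+65)(n³-12n²+9n+162) + (-2n²+12n+54)
  n³-12n²+9n+162 = (-(1/2)n+3)(-2n²+12n+54) + (0)
Last nonzero remainder: -2n²+12n+54. Dividing through by -2 gives the monic gcd n²-6n-27.

-27-6n+n²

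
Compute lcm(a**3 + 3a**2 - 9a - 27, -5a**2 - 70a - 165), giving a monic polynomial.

a**4 + 14a**3 + 24a**2 - 126a - 297

By polynomial division,
  a**3 + 3a**2 - 9a - 27 = (-(1/5)a + 11/5)(-5a**2 - 70a - 165) + (112a + 336)
  -5a**2 - 70a - 165 = (-(5/112)a - 55/112)(112a + 336) + (0)
Last nonzero remainder: 112a + 336. Dividing through by 112 gives the monic gcd a + 3.
Then lcm(f, g) = f·g / gcd(f, g); expanding and making the result monic gives the answer.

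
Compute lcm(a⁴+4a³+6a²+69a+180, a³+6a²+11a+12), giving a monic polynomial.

a⁶+6a⁵+17a⁴+93a³+336a²+567a+540

By polynomial division,
  a⁴+4a³+6a²+69a+180 = (a-2)(a³+6a²+11a+12) + (7a²+79a+204)
  a³+6a²+11a+12 = ((1/7)a-37/49)(7a²+79a+204) + ((2034/49)a+8136/49)
  7a²+79a+204 = ((343/2034)a+833/678)((2034/49)a+8136/49) + (0)
Last nonzero remainder: (2034/49)a+8136/49. Dividing through by 2034/49 gives the monic gcd a+4.
Then lcm(f, g) = f·g / gcd(f, g); expanding and making the result monic gives the answer.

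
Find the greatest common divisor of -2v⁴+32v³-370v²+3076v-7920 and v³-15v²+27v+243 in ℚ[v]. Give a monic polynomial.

Apply the Euclidean algorithm:
  -2v⁴+32v³-370v²+3076v-7920 = (-2v+2)(v³-15v²+27v+243) + (-286v²+3508v-8406)
  v³-15v²+27v+243 = (-(1/286)v+391/40898)(-286v²+3508v-8406) + (-(734720/20449)v+6612480/20449)
  -286v²+3508v-8406 = ((2924207/367360)v-9549683/367360)(-(734720/20449)v+6612480/20449) + (0)
Last nonzero remainder: -(734720/20449)v+6612480/20449. Dividing through by -734720/20449 gives the monic gcd v-9.

v-9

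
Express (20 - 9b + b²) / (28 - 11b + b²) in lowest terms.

(-5 + b)/(-7 + b)

Euclidean algorithm in ℚ[b]:
  b² - 9b + 20 = (b² - 11b + 28) + (2b - 8)
  b² - 11b + 28 = ((1/2)b - 7/2)(2b - 8) + (0)
Last nonzero remainder: 2b - 8. Dividing through by 2 gives the monic gcd b - 4.
Cancel b - 4 from numerator and denominator to get the reduced form.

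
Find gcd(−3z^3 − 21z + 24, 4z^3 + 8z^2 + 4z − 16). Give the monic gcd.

z − 1

Repeated division with remainder:
  −3z^3 − 21z + 24 = (−3/4)(4z^3 + 8z^2 + 4z − 16) + (6z^2 − 18z + 12)
  4z^3 + 8z^2 + 4z − 16 = ((2/3)z + 10/3)(6z^2 − 18z + 12) + (56z − 56)
  6z^2 − 18z + 12 = ((3/28)z − 3/14)(56z − 56) + (0)
Last nonzero remainder: 56z − 56. Dividing through by 56 gives the monic gcd z − 1.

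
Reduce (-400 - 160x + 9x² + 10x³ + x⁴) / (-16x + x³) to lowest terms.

By polynomial division,
  x⁴ + 10x³ + 9x² - 160x - 400 = (x + 10)(x³ - 16x) + (25x² - 400)
  x³ - 16x = ((1/25)x)(25x² - 400) + (0)
Last nonzero remainder: 25x² - 400. Dividing through by 25 gives the monic gcd x² - 16.
Cancel x² - 16 from numerator and denominator to get the reduced form.

(25 + 10x + x²)/(x)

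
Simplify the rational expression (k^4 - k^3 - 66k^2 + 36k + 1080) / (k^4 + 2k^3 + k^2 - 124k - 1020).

Repeated division with remainder:
  k^4 - k^3 - 66k^2 + 36k + 1080 = (k^4 + 2k^3 + k^2 - 124k - 1020) + (-3k^3 - 67k^2 + 160k + 2100)
  k^4 + 2k^3 + k^2 - 124k - 1020 = (-(1/3)k + 61/9)(-3k^3 - 67k^2 + 160k + 2100) + ((4576/9)k^2 - (4576/9)k - 45760/3)
  -3k^3 - 67k^2 + 160k + 2100 = (-(27/4576)k - 315/2288)((4576/9)k^2 - (4576/9)k - 45760/3) + (0)
Last nonzero remainder: (4576/9)k^2 - (4576/9)k - 45760/3. Dividing through by 4576/9 gives the monic gcd k^2 - k - 30.
Cancel k^2 - k - 30 from numerator and denominator to get the reduced form.

(k^2 - 36)/(k^2 + 3k + 34)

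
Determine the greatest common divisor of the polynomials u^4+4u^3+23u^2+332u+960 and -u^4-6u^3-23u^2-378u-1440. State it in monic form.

u^3+23u+240

Repeated division with remainder:
  u^4+4u^3+23u^2+332u+960 = (-1)(-u^4-6u^3-23u^2-378u-1440) + (-2u^3-46u-480)
  -u^4-6u^3-23u^2-378u-1440 = ((1/2)u+3)(-2u^3-46u-480) + (0)
Last nonzero remainder: -2u^3-46u-480. Dividing through by -2 gives the monic gcd u^3+23u+240.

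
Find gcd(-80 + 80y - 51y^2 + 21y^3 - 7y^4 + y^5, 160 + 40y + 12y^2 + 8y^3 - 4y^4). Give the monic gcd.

-20 + 5y - 4y^2 + y^3

Repeated division with remainder:
  y^5 - 7y^4 + 21y^3 - 51y^2 + 80y - 80 = (-(1/4)y + 5/4)(-4y^4 + 8y^3 + 12y^2 + 40y + 160) + (14y^3 - 56y^2 + 70y - 280)
  -4y^4 + 8y^3 + 12y^2 + 40y + 160 = (-(2/7)y - 4/7)(14y^3 - 56y^2 + 70y - 280) + (0)
Last nonzero remainder: 14y^3 - 56y^2 + 70y - 280. Dividing through by 14 gives the monic gcd y^3 - 4y^2 + 5y - 20.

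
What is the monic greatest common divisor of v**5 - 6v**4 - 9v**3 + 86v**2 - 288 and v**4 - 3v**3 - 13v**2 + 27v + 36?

Repeated division with remainder:
  v**5 - 6v**4 - 9v**3 + 86v**2 - 288 = (v - 3)(v**4 - 3v**3 - 13v**2 + 27v + 36) + (-5v**3 + 20v**2 + 45v - 180)
  v**4 - 3v**3 - 13v**2 + 27v + 36 = (-(1/5)v - 1/5)(-5v**3 + 20v**2 + 45v - 180) + (0)
Last nonzero remainder: -5v**3 + 20v**2 + 45v - 180. Dividing through by -5 gives the monic gcd v**3 - 4v**2 - 9v + 36.

v**3 - 4v**2 - 9v + 36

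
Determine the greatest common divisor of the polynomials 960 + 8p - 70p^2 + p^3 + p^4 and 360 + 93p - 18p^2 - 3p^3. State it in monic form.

-40 + 3p + p^2

Repeated division with remainder:
  p^4 + p^3 - 70p^2 + 8p + 960 = (-(1/3)p + 5/3)(-3p^3 - 18p^2 + 93p + 360) + (-9p^2 - 27p + 360)
  -3p^3 - 18p^2 + 93p + 360 = ((1/3)p + 1)(-9p^2 - 27p + 360) + (0)
Last nonzero remainder: -9p^2 - 27p + 360. Dividing through by -9 gives the monic gcd p^2 + 3p - 40.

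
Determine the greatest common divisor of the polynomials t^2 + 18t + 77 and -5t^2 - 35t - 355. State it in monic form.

1

Repeated division with remainder:
  t^2 + 18t + 77 = (-1/5)(-5t^2 - 35t - 355) + (11t + 6)
  -5t^2 - 35t - 355 = (-(5/11)t - 355/121)(11t + 6) + (-40825/121)
  11t + 6 = (-(1331/40825)t - 726/40825)(-40825/121) + (0)
The last nonzero remainder is the constant -40825/121, so the polynomials are coprime and gcd = 1.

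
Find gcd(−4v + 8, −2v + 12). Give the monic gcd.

By polynomial division,
  −4v + 8 = (2)(−2v + 12) + (−16)
  −2v + 12 = ((1/8)v − 3/4)(−16) + (0)
The last nonzero remainder is the constant −16, so the polynomials are coprime and gcd = 1.

1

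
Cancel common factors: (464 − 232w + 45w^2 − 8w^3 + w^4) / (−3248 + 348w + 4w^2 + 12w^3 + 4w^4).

(−4 + w)/(28 + 4w)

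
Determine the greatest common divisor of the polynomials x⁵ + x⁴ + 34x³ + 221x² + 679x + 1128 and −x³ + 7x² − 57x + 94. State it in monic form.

x² − 5x + 47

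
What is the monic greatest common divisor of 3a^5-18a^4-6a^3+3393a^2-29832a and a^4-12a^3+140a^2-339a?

a^3-9a^2+113a

By polynomial division,
  3a^5-18a^4-6a^3+3393a^2-29832a = (3a+18)(a^4-12a^3+140a^2-339a) + (-210a^3+1890a^2-23730a)
  a^4-12a^3+140a^2-339a = (-(1/210)a+1/70)(-210a^3+1890a^2-23730a) + (0)
Last nonzero remainder: -210a^3+1890a^2-23730a. Dividing through by -210 gives the monic gcd a^3-9a^2+113a.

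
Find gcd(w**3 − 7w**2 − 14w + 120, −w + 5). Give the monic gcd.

w − 5

By polynomial division,
  w**3 − 7w**2 − 14w + 120 = (−w**2 + 2w + 24)(−w + 5) + (0)
Last nonzero remainder: −w + 5. Dividing through by −1 gives the monic gcd w − 5.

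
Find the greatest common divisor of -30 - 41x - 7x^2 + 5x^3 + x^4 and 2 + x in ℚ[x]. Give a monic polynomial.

By polynomial division,
  x^4 + 5x^3 - 7x^2 - 41x - 30 = (x^3 + 3x^2 - 13x - 15)(x + 2) + (0)
The last nonzero remainder x + 2 is already monic.

2 + x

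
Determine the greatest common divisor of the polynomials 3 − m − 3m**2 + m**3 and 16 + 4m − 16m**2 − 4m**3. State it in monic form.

−1 + m**2

Euclidean algorithm in ℚ[m]:
  m**3 − 3m**2 − m + 3 = (−1/4)(−4m**3 − 16m**2 + 4m + 16) + (−7m**2 + 7)
  −4m**3 − 16m**2 + 4m + 16 = ((4/7)m + 16/7)(−7m**2 + 7) + (0)
Last nonzero remainder: −7m**2 + 7. Dividing through by −7 gives the monic gcd m**2 − 1.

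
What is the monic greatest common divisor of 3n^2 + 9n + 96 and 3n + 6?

1

Euclidean algorithm in ℚ[n]:
  3n^2 + 9n + 96 = (n + 1)(3n + 6) + (90)
  3n + 6 = ((1/30)n + 1/15)(90) + (0)
The last nonzero remainder is the constant 90, so the polynomials are coprime and gcd = 1.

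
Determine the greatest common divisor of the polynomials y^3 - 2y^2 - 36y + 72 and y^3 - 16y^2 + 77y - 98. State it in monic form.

Apply the Euclidean algorithm:
  y^3 - 2y^2 - 36y + 72 = (y^3 - 16y^2 + 77y - 98) + (14y^2 - 113y + 170)
  y^3 - 16y^2 + 77y - 98 = ((1/14)y - 111/196)(14y^2 - 113y + 170) + ((169/196)y - 169/98)
  14y^2 - 113y + 170 = ((2744/169)y - 16660/169)((169/196)y - 169/98) + (0)
Last nonzero remainder: (169/196)y - 169/98. Dividing through by 169/196 gives the monic gcd y - 2.

y - 2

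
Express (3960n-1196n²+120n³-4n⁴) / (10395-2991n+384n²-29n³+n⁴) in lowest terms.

(40n-4n²)/(105-9n+n²)

Apply the Euclidean algorithm:
  -4n⁴+120n³-1196n²+3960n = (-4)(n⁴-29n³+384n²-2991n+10395) + (4n³+340n²-8004n+41580)
  n⁴-29n³+384n²-2991n+10395 = ((1/4)n-57/2)(4n³+340n²-8004n+41580) + (12075n²-241500n+1195425)
  4n³+340n²-8004n+41580 = ((4/12075)n+4/115)(12075n²-241500n+1195425) + (0)
Last nonzero remainder: 12075n²-241500n+1195425. Dividing through by 12075 gives the monic gcd n²-20n+99.
Cancel n²-20n+99 from numerator and denominator to get the reduced form.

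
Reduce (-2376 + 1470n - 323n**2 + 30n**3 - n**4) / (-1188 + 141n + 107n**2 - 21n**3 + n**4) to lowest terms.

Repeated division with remainder:
  -n**4 + 30n**3 - 323n**2 + 1470n - 2376 = (-1)(n**4 - 21n**3 + 107n**2 + 141n - 1188) + (9n**3 - 216n**2 + 1611n - 3564)
  n**4 - 21n**3 + 107n**2 + 141n - 1188 = ((1/9)n + 1/3)(9n**3 - 216n**2 + 1611n - 3564) + (0)
Last nonzero remainder: 9n**3 - 216n**2 + 1611n - 3564. Dividing through by 9 gives the monic gcd n**3 - 24n**2 + 179n - 396.
Cancel n**3 - 24n**2 + 179n - 396 from numerator and denominator to get the reduced form.

(6 - n)/(3 + n)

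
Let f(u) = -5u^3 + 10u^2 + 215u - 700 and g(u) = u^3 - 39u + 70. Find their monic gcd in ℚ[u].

u^2 + 2u - 35

Apply the Euclidean algorithm:
  -5u^3 + 10u^2 + 215u - 700 = (-5)(u^3 - 39u + 70) + (10u^2 + 20u - 350)
  u^3 - 39u + 70 = ((1/10)u - 1/5)(10u^2 + 20u - 350) + (0)
Last nonzero remainder: 10u^2 + 20u - 350. Dividing through by 10 gives the monic gcd u^2 + 2u - 35.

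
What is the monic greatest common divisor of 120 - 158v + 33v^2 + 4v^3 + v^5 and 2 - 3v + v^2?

2 - 3v + v^2

Euclidean algorithm in ℚ[v]:
  v^5 + 4v^3 + 33v^2 - 158v + 120 = (v^3 + 3v^2 + 11v + 60)(v^2 - 3v + 2) + (0)
The last nonzero remainder v^2 - 3v + 2 is already monic.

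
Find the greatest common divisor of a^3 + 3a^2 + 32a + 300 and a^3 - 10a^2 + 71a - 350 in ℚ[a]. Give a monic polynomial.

a^2 - 3a + 50

By polynomial division,
  a^3 + 3a^2 + 32a + 300 = (a^3 - 10a^2 + 71a - 350) + (13a^2 - 39a + 650)
  a^3 - 10a^2 + 71a - 350 = ((1/13)a - 7/13)(13a^2 - 39a + 650) + (0)
Last nonzero remainder: 13a^2 - 39a + 650. Dividing through by 13 gives the monic gcd a^2 - 3a + 50.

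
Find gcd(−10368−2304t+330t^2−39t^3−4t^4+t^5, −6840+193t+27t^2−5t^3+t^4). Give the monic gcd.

−72−t+t^2

Apply the Euclidean algorithm:
  t^5−4t^4−39t^3+330t^2−2304t−10368 = (t+1)(t^4−5t^3+27t^2+193t−6840) + (−61t^3+110t^2+4343t−3528)
  t^4−5t^3+27t^2+193t−6840 = (−(1/61)t+195/3721)(−61t^3+110t^2+4343t−3528) + ((343940/3721)t^2−(343940/3721)t−24763680/3721)
  −61t^3+110t^2+4343t−3528 = (−(226981/343940)t+182329/343940)((343940/3721)t^2−(343940/3721)t−24763680/3721) + (0)
Last nonzero remainder: (343940/3721)t^2−(343940/3721)t−24763680/3721. Dividing through by 343940/3721 gives the monic gcd t^2−t−72.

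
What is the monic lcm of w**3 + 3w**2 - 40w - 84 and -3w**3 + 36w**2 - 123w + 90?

w**5 - 3w**4 - 53w**3 + 171w**2 + 304w - 420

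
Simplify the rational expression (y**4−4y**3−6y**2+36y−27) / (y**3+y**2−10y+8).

(y**3−3y**2−9y+27)/(y**2+2y−8)

Apply the Euclidean algorithm:
  y**4−4y**3−6y**2+36y−27 = (y−5)(y**3+y**2−10y+8) + (9y**2−22y+13)
  y**3+y**2−10y+8 = ((1/9)y+31/81)(9y**2−22y+13) + (−(245/81)y+245/81)
  9y**2−22y+13 = (−(729/245)y+1053/245)(−(245/81)y+245/81) + (0)
Last nonzero remainder: −(245/81)y+245/81. Dividing through by −245/81 gives the monic gcd y−1.
Cancel y−1 from numerator and denominator to get the reduced form.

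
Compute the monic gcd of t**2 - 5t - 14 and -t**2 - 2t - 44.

1

Apply the Euclidean algorithm:
  t**2 - 5t - 14 = (-1)(-t**2 - 2t - 44) + (-7t - 58)
  -t**2 - 2t - 44 = ((1/7)t - 44/49)(-7t - 58) + (-4708/49)
  -7t - 58 = ((343/4708)t + 1421/2354)(-4708/49) + (0)
The last nonzero remainder is the constant -4708/49, so the polynomials are coprime and gcd = 1.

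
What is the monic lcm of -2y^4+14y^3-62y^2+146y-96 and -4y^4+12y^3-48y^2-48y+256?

Apply the Euclidean algorithm:
  -2y^4+14y^3-62y^2+146y-96 = (1/2)(-4y^4+12y^3-48y^2-48y+256) + (8y^3-38y^2+170y-224)
  -4y^4+12y^3-48y^2-48y+256 = (-(1/2)y-7/8)(8y^3-38y^2+170y-224) + ((15/4)y^2-(45/4)y+60)
  8y^3-38y^2+170y-224 = ((32/15)y-56/15)((15/4)y^2-(45/4)y+60) + (0)
Last nonzero remainder: (15/4)y^2-(45/4)y+60. Dividing through by 15/4 gives the monic gcd y^2-3y+16.
Then lcm(f, g) = f·g / gcd(f, g); expanding and making the result monic gives the answer.

y^6-7y^5+27y^4-45y^3-76y^2+292y-192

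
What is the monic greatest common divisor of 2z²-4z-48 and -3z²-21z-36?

z+4

By polynomial division,
  2z²-4z-48 = (-2/3)(-3z²-21z-36) + (-18z-72)
  -3z²-21z-36 = ((1/6)z+1/2)(-18z-72) + (0)
Last nonzero remainder: -18z-72. Dividing through by -18 gives the monic gcd z+4.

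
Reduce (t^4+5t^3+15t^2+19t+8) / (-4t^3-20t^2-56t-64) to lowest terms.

(-t^2-2t-1)/(4t+8)

Repeated division with remainder:
  t^4+5t^3+15t^2+19t+8 = (-(1/4)t)(-4t^3-20t^2-56t-64) + (t^2+3t+8)
  -4t^3-20t^2-56t-64 = (-4t-8)(t^2+3t+8) + (0)
The last nonzero remainder t^2+3t+8 is already monic.
Cancel t^2+3t+8 from numerator and denominator to get the reduced form.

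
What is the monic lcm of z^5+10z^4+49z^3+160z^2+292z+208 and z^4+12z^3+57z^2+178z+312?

z^6+16z^5+109z^4+454z^3+1252z^2+1960z+1248

Apply the Euclidean algorithm:
  z^5+10z^4+49z^3+160z^2+292z+208 = (z-2)(z^4+12z^3+57z^2+178z+312) + (16z^3+96z^2+336z+832)
  z^4+12z^3+57z^2+178z+312 = ((1/16)z+3/8)(16z^3+96z^2+336z+832) + (0)
Last nonzero remainder: 16z^3+96z^2+336z+832. Dividing through by 16 gives the monic gcd z^3+6z^2+21z+52.
Then lcm(f, g) = f·g / gcd(f, g); expanding and making the result monic gives the answer.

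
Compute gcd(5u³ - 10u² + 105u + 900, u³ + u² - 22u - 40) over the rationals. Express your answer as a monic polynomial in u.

u + 4

Apply the Euclidean algorithm:
  5u³ - 10u² + 105u + 900 = (5)(u³ + u² - 22u - 40) + (-15u² + 215u + 1100)
  u³ + u² - 22u - 40 = (-(1/15)u - 46/45)(-15u² + 215u + 1100) + ((2440/9)u + 9760/9)
  -15u² + 215u + 1100 = (-(27/488)u + 495/488)((2440/9)u + 9760/9) + (0)
Last nonzero remainder: (2440/9)u + 9760/9. Dividing through by 2440/9 gives the monic gcd u + 4.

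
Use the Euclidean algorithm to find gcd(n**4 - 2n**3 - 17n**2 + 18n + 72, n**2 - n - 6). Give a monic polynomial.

n**2 - n - 6

Repeated division with remainder:
  n**4 - 2n**3 - 17n**2 + 18n + 72 = (n**2 - n - 12)(n**2 - n - 6) + (0)
The last nonzero remainder n**2 - n - 6 is already monic.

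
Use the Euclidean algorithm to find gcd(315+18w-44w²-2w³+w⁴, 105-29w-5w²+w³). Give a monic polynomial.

By polynomial division,
  w⁴-2w³-44w²+18w+315 = (w+3)(w³-5w²-29w+105) + (0)
The last nonzero remainder w³-5w²-29w+105 is already monic.

105-29w-5w²+w³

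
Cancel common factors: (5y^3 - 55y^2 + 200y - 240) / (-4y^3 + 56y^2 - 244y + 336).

(-5y + 20)/(4y - 28)

Apply the Euclidean algorithm:
  5y^3 - 55y^2 + 200y - 240 = (-5/4)(-4y^3 + 56y^2 - 244y + 336) + (15y^2 - 105y + 180)
  -4y^3 + 56y^2 - 244y + 336 = (-(4/15)y + 28/15)(15y^2 - 105y + 180) + (0)
Last nonzero remainder: 15y^2 - 105y + 180. Dividing through by 15 gives the monic gcd y^2 - 7y + 12.
Cancel y^2 - 7y + 12 from numerator and denominator to get the reduced form.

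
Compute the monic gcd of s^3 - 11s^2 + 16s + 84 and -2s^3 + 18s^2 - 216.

Apply the Euclidean algorithm:
  s^3 - 11s^2 + 16s + 84 = (-1/2)(-2s^3 + 18s^2 - 216) + (-2s^2 + 16s - 24)
  -2s^3 + 18s^2 - 216 = (s - 1)(-2s^2 + 16s - 24) + (40s - 240)
  -2s^2 + 16s - 24 = (-(1/20)s + 1/10)(40s - 240) + (0)
Last nonzero remainder: 40s - 240. Dividing through by 40 gives the monic gcd s - 6.

s - 6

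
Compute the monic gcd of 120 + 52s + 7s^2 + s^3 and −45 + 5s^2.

By polynomial division,
  s^3 + 7s^2 + 52s + 120 = ((1/5)s + 7/5)(5s^2 − 45) + (61s + 183)
  5s^2 − 45 = ((5/61)s − 15/61)(61s + 183) + (0)
Last nonzero remainder: 61s + 183. Dividing through by 61 gives the monic gcd s + 3.

3 + s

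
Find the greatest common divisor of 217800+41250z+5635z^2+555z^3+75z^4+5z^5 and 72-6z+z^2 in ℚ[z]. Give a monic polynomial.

72-6z+z^2

Euclidean algorithm in ℚ[z]:
  5z^5+75z^4+555z^3+5635z^2+41250z+217800 = (5z^3+105z^2+825z+3025)(z^2-6z+72) + (0)
The last nonzero remainder z^2-6z+72 is already monic.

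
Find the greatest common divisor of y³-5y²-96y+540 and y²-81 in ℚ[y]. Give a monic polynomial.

y-9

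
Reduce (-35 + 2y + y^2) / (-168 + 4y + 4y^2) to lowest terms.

Euclidean algorithm in ℚ[y]:
  y^2 + 2y - 35 = (1/4)(4y^2 + 4y - 168) + (y + 7)
  4y^2 + 4y - 168 = (4y - 24)(y + 7) + (0)
The last nonzero remainder y + 7 is already monic.
Cancel y + 7 from numerator and denominator to get the reduced form.

(-5 + y)/(-24 + 4y)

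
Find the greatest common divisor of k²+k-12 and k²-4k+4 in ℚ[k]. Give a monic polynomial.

By polynomial division,
  k²+k-12 = (k²-4k+4) + (5k-16)
  k²-4k+4 = ((1/5)k-4/25)(5k-16) + (36/25)
  5k-16 = ((125/36)k-100/9)(36/25) + (0)
The last nonzero remainder is the constant 36/25, so the polynomials are coprime and gcd = 1.

1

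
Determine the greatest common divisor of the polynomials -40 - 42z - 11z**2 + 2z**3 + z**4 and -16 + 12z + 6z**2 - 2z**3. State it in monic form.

-8 - 2z + z**2

By polynomial division,
  z**4 + 2z**3 - 11z**2 - 42z - 40 = (-(1/2)z - 5/2)(-2z**3 + 6z**2 + 12z - 16) + (10z**2 - 20z - 80)
  -2z**3 + 6z**2 + 12z - 16 = (-(1/5)z + 1/5)(10z**2 - 20z - 80) + (0)
Last nonzero remainder: 10z**2 - 20z - 80. Dividing through by 10 gives the monic gcd z**2 - 2z - 8.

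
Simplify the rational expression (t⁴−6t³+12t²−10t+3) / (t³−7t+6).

(t³−5t²+7t−3)/(t²+t−6)

Apply the Euclidean algorithm:
  t⁴−6t³+12t²−10t+3 = (t−6)(t³−7t+6) + (19t²−58t+39)
  t³−7t+6 = ((1/19)t+58/361)(19t²−58t+39) + ((96/361)t−96/361)
  19t²−58t+39 = ((6859/96)t−4693/32)((96/361)t−96/361) + (0)
Last nonzero remainder: (96/361)t−96/361. Dividing through by 96/361 gives the monic gcd t−1.
Cancel t−1 from numerator and denominator to get the reduced form.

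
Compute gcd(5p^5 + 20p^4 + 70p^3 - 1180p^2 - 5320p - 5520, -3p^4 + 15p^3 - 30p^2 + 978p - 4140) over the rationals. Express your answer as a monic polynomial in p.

p^3 + 10p - 276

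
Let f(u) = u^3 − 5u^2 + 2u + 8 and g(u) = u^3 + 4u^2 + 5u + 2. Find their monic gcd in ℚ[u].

u + 1

Apply the Euclidean algorithm:
  u^3 − 5u^2 + 2u + 8 = (u^3 + 4u^2 + 5u + 2) + (−9u^2 − 3u + 6)
  u^3 + 4u^2 + 5u + 2 = (−(1/9)u − 11/27)(−9u^2 − 3u + 6) + ((40/9)u + 40/9)
  −9u^2 − 3u + 6 = (−(81/40)u + 27/20)((40/9)u + 40/9) + (0)
Last nonzero remainder: (40/9)u + 40/9. Dividing through by 40/9 gives the monic gcd u + 1.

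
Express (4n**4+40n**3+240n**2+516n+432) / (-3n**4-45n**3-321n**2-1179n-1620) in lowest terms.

(-4n**2-12n-12)/(3n**2+24n+45)

Euclidean algorithm in ℚ[n]:
  4n**4+40n**3+240n**2+516n+432 = (-4/3)(-3n**4-45n**3-321n**2-1179n-1620) + (-20n**3-188n**2-1056n-1728)
  -3n**4-45n**3-321n**2-1179n-1620 = ((3/20)n+21/25)(-20n**3-188n**2-1056n-1728) + (-(117/25)n**2-(819/25)n-4212/25)
  -20n**3-188n**2-1056n-1728 = ((500/117)n+400/39)(-(117/25)n**2-(819/25)n-4212/25) + (0)
Last nonzero remainder: -(117/25)n**2-(819/25)n-4212/25. Dividing through by -117/25 gives the monic gcd n**2+7n+36.
Cancel n**2+7n+36 from numerator and denominator to get the reduced form.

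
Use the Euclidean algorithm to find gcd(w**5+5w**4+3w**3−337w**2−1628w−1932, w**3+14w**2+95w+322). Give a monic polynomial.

w**2+7w+46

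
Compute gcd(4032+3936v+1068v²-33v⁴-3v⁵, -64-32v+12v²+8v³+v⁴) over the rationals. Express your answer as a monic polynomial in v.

32+32v+10v²+v³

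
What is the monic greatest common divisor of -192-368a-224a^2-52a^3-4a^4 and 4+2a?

Repeated division with remainder:
  -4a^4-52a^3-224a^2-368a-192 = (-2a^3-22a^2-68a-48)(2a+4) + (0)
Last nonzero remainder: 2a+4. Dividing through by 2 gives the monic gcd a+2.

2+a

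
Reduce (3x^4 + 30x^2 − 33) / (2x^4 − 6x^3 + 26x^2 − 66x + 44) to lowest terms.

(3x + 3)/(2x − 4)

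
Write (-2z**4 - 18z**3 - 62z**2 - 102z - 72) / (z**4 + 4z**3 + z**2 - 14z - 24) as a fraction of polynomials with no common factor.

(-2z - 6)/(z - 2)

Apply the Euclidean algorithm:
  -2z**4 - 18z**3 - 62z**2 - 102z - 72 = (-2)(z**4 + 4z**3 + z**2 - 14z - 24) + (-10z**3 - 60z**2 - 130z - 120)
  z**4 + 4z**3 + z**2 - 14z - 24 = (-(1/10)z + 1/5)(-10z**3 - 60z**2 - 130z - 120) + (0)
Last nonzero remainder: -10z**3 - 60z**2 - 130z - 120. Dividing through by -10 gives the monic gcd z**3 + 6z**2 + 13z + 12.
Cancel z**3 + 6z**2 + 13z + 12 from numerator and denominator to get the reduced form.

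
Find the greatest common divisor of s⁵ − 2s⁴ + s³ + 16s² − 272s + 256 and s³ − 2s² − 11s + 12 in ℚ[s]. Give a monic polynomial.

s² − 5s + 4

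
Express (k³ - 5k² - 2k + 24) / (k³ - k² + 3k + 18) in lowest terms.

(k² - 7k + 12)/(k² - 3k + 9)

Apply the Euclidean algorithm:
  k³ - 5k² - 2k + 24 = (k³ - k² + 3k + 18) + (-4k² - 5k + 6)
  k³ - k² + 3k + 18 = (-(1/4)k + 9/16)(-4k² - 5k + 6) + ((117/16)k + 117/8)
  -4k² - 5k + 6 = (-(64/117)k + 16/39)((117/16)k + 117/8) + (0)
Last nonzero remainder: (117/16)k + 117/8. Dividing through by 117/16 gives the monic gcd k + 2.
Cancel k + 2 from numerator and denominator to get the reduced form.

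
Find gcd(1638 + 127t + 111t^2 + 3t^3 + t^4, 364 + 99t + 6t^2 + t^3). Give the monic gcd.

91 + 2t + t^2

By polynomial division,
  t^4 + 3t^3 + 111t^2 + 127t + 1638 = (t - 3)(t^3 + 6t^2 + 99t + 364) + (30t^2 + 60t + 2730)
  t^3 + 6t^2 + 99t + 364 = ((1/30)t + 2/15)(30t^2 + 60t + 2730) + (0)
Last nonzero remainder: 30t^2 + 60t + 2730. Dividing through by 30 gives the monic gcd t^2 + 2t + 91.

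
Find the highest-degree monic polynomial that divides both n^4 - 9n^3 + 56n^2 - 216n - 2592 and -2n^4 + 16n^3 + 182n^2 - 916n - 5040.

Repeated division with remainder:
  n^4 - 9n^3 + 56n^2 - 216n - 2592 = (-1/2)(-2n^4 + 16n^3 + 182n^2 - 916n - 5040) + (-n^3 + 147n^2 - 674n - 5112)
  -2n^4 + 16n^3 + 182n^2 - 916n - 5040 = (2n + 278)(-n^3 + 147n^2 - 674n - 5112) + (-39336n^2 + 196680n + 1416096)
  -n^3 + 147n^2 - 674n - 5112 = ((1/39336)n - 71/19668)(-39336n^2 + 196680n + 1416096) + (0)
Last nonzero remainder: -39336n^2 + 196680n + 1416096. Dividing through by -39336 gives the monic gcd n^2 - 5n - 36.

n^2 - 5n - 36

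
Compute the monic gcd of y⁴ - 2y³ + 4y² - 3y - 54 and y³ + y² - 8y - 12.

Euclidean algorithm in ℚ[y]:
  y⁴ - 2y³ + 4y² - 3y - 54 = (y - 3)(y³ + y² - 8y - 12) + (15y² - 15y - 90)
  y³ + y² - 8y - 12 = ((1/15)y + 2/15)(15y² - 15y - 90) + (0)
Last nonzero remainder: 15y² - 15y - 90. Dividing through by 15 gives the monic gcd y² - y - 6.

y² - y - 6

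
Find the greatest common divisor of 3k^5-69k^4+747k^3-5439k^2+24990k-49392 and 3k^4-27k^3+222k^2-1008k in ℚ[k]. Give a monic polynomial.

k^3-9k^2+74k-336

Repeated division with remainder:
  3k^5-69k^4+747k^3-5439k^2+24990k-49392 = (k-14)(3k^4-27k^3+222k^2-1008k) + (147k^3-1323k^2+10878k-49392)
  3k^4-27k^3+222k^2-1008k = ((1/49)k)(147k^3-1323k^2+10878k-49392) + (0)
Last nonzero remainder: 147k^3-1323k^2+10878k-49392. Dividing through by 147 gives the monic gcd k^3-9k^2+74k-336.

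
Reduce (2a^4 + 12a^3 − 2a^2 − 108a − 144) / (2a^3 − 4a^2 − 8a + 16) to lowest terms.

By polynomial division,
  2a^4 + 12a^3 − 2a^2 − 108a − 144 = (a + 8)(2a^3 − 4a^2 − 8a + 16) + (38a^2 − 60a − 272)
  2a^3 − 4a^2 − 8a + 16 = ((1/19)a − 8/361)(38a^2 − 60a − 272) + ((1800/361)a + 3600/361)
  38a^2 − 60a − 272 = ((6859/900)a − 6137/225)((1800/361)a + 3600/361) + (0)
Last nonzero remainder: (1800/361)a + 3600/361. Dividing through by 1800/361 gives the monic gcd a + 2.
Cancel a + 2 from numerator and denominator to get the reduced form.

(a^3 + 4a^2 − 9a − 36)/(a^2 − 4a + 4)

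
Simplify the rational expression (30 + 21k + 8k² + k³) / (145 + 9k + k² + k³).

By polynomial division,
  k³ + 8k² + 21k + 30 = (k³ + k² + 9k + 145) + (7k² + 12k - 115)
  k³ + k² + 9k + 145 = ((1/7)k - 5/49)(7k² + 12k - 115) + ((1306/49)k + 6530/49)
  7k² + 12k - 115 = ((343/1306)k - 1127/1306)((1306/49)k + 6530/49) + (0)
Last nonzero remainder: (1306/49)k + 6530/49. Dividing through by 1306/49 gives the monic gcd k + 5.
Cancel k + 5 from numerator and denominator to get the reduced form.

(6 + 3k + k²)/(29 - 4k + k²)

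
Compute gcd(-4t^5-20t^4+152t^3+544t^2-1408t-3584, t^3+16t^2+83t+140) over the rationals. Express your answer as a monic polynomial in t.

t^2+11t+28

Repeated division with remainder:
  -4t^5-20t^4+152t^3+544t^2-1408t-3584 = (-4t^2+44t-220)(t^3+16t^2+83t+140) + (972t^2+10692t+27216)
  t^3+16t^2+83t+140 = ((1/972)t+5/972)(972t^2+10692t+27216) + (0)
Last nonzero remainder: 972t^2+10692t+27216. Dividing through by 972 gives the monic gcd t^2+11t+28.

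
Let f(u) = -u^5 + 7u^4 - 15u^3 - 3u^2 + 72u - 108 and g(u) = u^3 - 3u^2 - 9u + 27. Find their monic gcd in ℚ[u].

u^2 - 6u + 9

Apply the Euclidean algorithm:
  -u^5 + 7u^4 - 15u^3 - 3u^2 + 72u - 108 = (-u^2 + 4u - 12)(u^3 - 3u^2 - 9u + 27) + (24u^2 - 144u + 216)
  u^3 - 3u^2 - 9u + 27 = ((1/24)u + 1/8)(24u^2 - 144u + 216) + (0)
Last nonzero remainder: 24u^2 - 144u + 216. Dividing through by 24 gives the monic gcd u^2 - 6u + 9.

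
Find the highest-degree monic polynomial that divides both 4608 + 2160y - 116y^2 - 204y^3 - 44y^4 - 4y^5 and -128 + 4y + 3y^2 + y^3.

32 + 7y + y^2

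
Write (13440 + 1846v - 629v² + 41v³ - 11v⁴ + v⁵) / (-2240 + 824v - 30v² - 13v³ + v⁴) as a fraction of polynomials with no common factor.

(192 + 73v + 6v² + v³)/(-32 + 4v + v²)

Repeated division with remainder:
  v⁵ - 11v⁴ + 41v³ - 629v² + 1846v + 13440 = (v + 2)(v⁴ - 13v³ - 30v² + 824v - 2240) + (97v³ - 1393v² + 2438v + 17920)
  v⁴ - 13v³ - 30v² + 824v - 2240 = ((1/97)v + 132/9409)(97v³ - 1393v² + 2438v + 17920) + (-(334880/9409)v² + (5692960/9409)v - 23441600/9409)
  97v³ - 1393v² + 2438v + 17920 = (-(912673/334880)v - 75272/10465)(-(334880/9409)v² + (5692960/9409)v - 23441600/9409) + (0)
Last nonzero remainder: -(334880/9409)v² + (5692960/9409)v - 23441600/9409. Dividing through by -334880/9409 gives the monic gcd v² - 17v + 70.
Cancel v² - 17v + 70 from numerator and denominator to get the reduced form.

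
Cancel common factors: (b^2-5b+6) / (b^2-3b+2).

(b-3)/(b-1)

Euclidean algorithm in ℚ[b]:
  b^2-5b+6 = (b^2-3b+2) + (-2b+4)
  b^2-3b+2 = (-(1/2)b+1/2)(-2b+4) + (0)
Last nonzero remainder: -2b+4. Dividing through by -2 gives the monic gcd b-2.
Cancel b-2 from numerator and denominator to get the reduced form.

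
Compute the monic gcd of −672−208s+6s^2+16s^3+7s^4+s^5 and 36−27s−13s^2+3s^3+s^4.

Euclidean algorithm in ℚ[s]:
  s^5+7s^4+16s^3+6s^2−208s−672 = (s+4)(s^4+3s^3−13s^2−27s+36) + (17s^3+85s^2−136s−816)
  s^4+3s^3−13s^2−27s+36 = ((1/17)s−2/17)(17s^3+85s^2−136s−816) + (5s^2+5s−60)
  17s^3+85s^2−136s−816 = ((17/5)s+68/5)(5s^2+5s−60) + (0)
Last nonzero remainder: 5s^2+5s−60. Dividing through by 5 gives the monic gcd s^2+s−12.

−12+s+s^2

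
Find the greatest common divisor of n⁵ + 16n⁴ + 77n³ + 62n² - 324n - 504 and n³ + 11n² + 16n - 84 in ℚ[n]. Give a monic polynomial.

n³ + 11n² + 16n - 84

By polynomial division,
  n⁵ + 16n⁴ + 77n³ + 62n² - 324n - 504 = (n² + 5n + 6)(n³ + 11n² + 16n - 84) + (0)
The last nonzero remainder n³ + 11n² + 16n - 84 is already monic.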